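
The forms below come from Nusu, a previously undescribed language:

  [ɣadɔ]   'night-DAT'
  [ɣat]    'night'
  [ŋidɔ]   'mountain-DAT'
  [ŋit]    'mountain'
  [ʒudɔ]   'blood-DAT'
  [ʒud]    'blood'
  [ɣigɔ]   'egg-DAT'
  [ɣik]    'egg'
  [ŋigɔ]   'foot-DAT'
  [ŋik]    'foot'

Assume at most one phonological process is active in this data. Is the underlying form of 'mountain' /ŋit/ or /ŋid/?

'mountain' shows [d] ~ [t] at the end of the stem ([ŋidɔ] vs [ŋit]).
If /d/ were underlying and a rule turned it into [t] in isolation, 'blood' would also alternate; but it has [d] in both [ʒudɔ] and [ʒud].
So /t/ is underlying, and a rule of intervocalic voicing — voiceless stops become voiced between vowels — gives [d].

/ŋit/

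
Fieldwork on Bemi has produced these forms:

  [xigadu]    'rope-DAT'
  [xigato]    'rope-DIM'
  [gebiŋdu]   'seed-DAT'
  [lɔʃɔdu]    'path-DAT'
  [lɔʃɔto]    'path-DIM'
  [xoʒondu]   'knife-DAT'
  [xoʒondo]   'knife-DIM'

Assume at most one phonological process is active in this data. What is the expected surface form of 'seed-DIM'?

[gebiŋdo]

The DIM suffix surfaces as [-do] and [-to], depending on the final segment of the stem.
By contrast the DAT suffix keeps its initial [d] throughout — that segment must be underlying.
The DIM suffix is therefore /-to/ underlyingly, with post-nasal voicing: voiceless stops become voiced after a nasal.
After 'seed', which ends in a nasal, the suffix surfaces as [-do], giving [gebiŋdo].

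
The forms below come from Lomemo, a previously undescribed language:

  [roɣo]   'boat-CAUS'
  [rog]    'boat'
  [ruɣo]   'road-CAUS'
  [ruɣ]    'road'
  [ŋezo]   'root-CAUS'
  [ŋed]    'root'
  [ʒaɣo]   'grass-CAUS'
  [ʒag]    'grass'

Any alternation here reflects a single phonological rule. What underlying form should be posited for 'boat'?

The stem for 'boat' ends in [ɣ] in [roɣo] but [g] in [rog].
The stem 'road' ([ruɣo], [ruɣ]) shows [ɣ] unchanged in both environments, so [ɣ] cannot be basic with [g] derived in isolation.
The underlying segment must be /g/; voiced stops become fricatives between vowels, yielding [ɣ] there.
Hence 'boat' is /rog/ underlyingly.

/rog/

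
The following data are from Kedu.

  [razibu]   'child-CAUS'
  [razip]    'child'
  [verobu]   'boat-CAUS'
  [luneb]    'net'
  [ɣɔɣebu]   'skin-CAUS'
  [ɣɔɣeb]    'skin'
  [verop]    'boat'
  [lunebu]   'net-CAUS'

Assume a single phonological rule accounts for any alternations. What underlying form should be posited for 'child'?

/razip/

In [razibu] and [razip] the final segment of 'child' alternates: [b] ~ [p].
But 'net' keeps [b] in both environments ([lunebu], [luneb]), so there is no rule changing /b/ to [p] in isolation.
Therefore /p/ is basic and [b] is derived by intervocalic voicing (voiceless stops become voiced between vowels).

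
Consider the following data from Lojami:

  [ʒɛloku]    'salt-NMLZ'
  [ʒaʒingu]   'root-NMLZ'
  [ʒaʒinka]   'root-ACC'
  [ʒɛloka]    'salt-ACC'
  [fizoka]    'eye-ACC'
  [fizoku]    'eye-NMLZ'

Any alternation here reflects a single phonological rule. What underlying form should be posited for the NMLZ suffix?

/-gu/

The NMLZ morpheme has two allomorphs, [-gu] and [-ku].
By contrast the ACC suffix keeps its initial [k] throughout — that segment must be underlying.
So the underlying form is /-gu/, and voiced stops become voiceless after a vowel.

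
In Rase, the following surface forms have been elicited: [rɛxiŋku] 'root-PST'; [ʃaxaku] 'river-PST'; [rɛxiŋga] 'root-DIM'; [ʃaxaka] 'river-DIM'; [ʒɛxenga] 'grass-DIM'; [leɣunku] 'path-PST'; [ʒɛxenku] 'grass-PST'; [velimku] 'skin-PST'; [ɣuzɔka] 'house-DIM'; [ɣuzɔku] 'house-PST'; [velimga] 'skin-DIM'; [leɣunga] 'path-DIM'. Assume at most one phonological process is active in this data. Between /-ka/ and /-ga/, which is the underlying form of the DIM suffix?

The DIM suffix surfaces as [-ga] and [-ka], depending on the final segment of the stem.
By contrast the PST suffix keeps its initial [k] throughout — that segment must be underlying.
The DIM suffix is therefore /-ga/ underlyingly, with post-vocalic devoicing: voiced stops become voiceless after a vowel.

/-ga/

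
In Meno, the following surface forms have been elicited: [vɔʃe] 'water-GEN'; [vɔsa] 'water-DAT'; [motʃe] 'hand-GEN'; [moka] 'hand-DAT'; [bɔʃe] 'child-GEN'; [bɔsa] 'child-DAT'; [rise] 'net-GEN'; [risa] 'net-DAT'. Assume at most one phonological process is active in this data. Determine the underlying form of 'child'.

The stem for 'child' ends in [ʃ] in [bɔʃe] but [s] in [bɔsa].
But 'net' keeps [s] in both environments ([rise], [risa]), so there is no rule changing /s/ to [ʃ] before the GEN suffix.
So /ʃ/ is underlying, and a rule of depalatalization — palato-alveolar /tʃ/ and /ʃ/ become [k] and [s] when no front vowel follows — gives [s].
So 'child' = /bɔʃ/.

/bɔʃ/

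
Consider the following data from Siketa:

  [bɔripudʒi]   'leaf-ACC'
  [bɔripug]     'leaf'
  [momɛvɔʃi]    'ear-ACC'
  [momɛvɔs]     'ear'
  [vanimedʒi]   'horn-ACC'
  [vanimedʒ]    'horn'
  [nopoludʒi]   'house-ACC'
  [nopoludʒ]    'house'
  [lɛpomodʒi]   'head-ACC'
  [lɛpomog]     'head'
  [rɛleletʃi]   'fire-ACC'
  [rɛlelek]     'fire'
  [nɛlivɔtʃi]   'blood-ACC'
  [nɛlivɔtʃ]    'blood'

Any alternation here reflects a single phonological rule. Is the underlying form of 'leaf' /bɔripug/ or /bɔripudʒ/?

/bɔripug/

The root 'leaf' surfaces as [bɔripudʒi] and [bɔripug], with a stem-final [dʒ] ~ [g] alternation.
Compare 'house', with invariant [dʒ] in [nopoludʒi] and [nopoludʒ]: an analysis with underlying /dʒ/ and a rule producing [g] in isolation would wrongly predict alternation here too.
Therefore /g/ is basic and [dʒ] is derived by palatalization before a front vowel (/k/, /g/ and /s/ become palato-alveolar [tʃ], [dʒ] and [ʃ] before a front vowel).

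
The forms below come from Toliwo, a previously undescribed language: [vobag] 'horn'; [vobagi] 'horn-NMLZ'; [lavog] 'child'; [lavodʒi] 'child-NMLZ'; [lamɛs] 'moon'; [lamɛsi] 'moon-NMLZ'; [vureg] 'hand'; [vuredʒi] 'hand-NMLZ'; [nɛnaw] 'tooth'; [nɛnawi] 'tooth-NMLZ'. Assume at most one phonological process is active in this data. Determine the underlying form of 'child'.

/lavodʒ/

'child' shows [g] ~ [dʒ] at the end of the stem ([lavog] vs [lavodʒi]).
The stem 'horn' ([vobag], [vobagi]) shows [g] unchanged in both environments, so [g] cannot be basic with [dʒ] derived before the NMLZ suffix.
Therefore /dʒ/ is basic and [g] is derived by depalatalization (palato-alveolar /dʒ/ becomes [g] when no front vowel follows).
So 'child' = /lavodʒ/.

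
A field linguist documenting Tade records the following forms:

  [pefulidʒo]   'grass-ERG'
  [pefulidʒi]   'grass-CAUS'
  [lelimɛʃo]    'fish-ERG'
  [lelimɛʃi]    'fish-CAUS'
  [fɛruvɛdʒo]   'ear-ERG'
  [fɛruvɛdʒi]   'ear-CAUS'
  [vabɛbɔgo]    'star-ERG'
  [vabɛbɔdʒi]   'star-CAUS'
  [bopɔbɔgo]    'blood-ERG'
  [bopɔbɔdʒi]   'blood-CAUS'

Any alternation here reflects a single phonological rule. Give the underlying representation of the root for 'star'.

In [vabɛbɔgo] and [vabɛbɔdʒi] the final segment of 'star' alternates: [g] ~ [dʒ].
If /dʒ/ were underlying and a rule turned it into [g] before the ERG suffix, 'grass' would also alternate; but it has [dʒ] in both [pefulidʒo] and [pefulidʒi].
So /g/ is underlying, and a rule of palatalization before a front vowel — /g/ becomes palato-alveolar [dʒ] before a front vowel — gives [dʒ].

/vabɛbɔg/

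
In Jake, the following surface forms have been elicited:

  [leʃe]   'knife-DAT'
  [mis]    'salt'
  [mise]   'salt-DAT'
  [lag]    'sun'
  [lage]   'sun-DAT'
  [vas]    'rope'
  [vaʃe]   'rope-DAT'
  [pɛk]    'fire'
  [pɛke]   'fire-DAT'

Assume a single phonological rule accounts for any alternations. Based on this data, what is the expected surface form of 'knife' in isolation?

The stem for 'rope' ends in [s] in [vas] but [ʃ] in [vaʃe].
If /s/ were underlying and a rule turned it into [ʃ] before the DAT suffix, 'salt' would also alternate; but it has [s] in both [mis] and [mise].
So /ʃ/ is underlying, and a rule of depalatalization — palato-alveolar /ʃ/ becomes [s] when no front vowel follows — gives [s].
The one attested form of 'knife', [leʃe], shows underlying /leʃ/. Applying the same rule when no front vowel follows gives [les].

[les]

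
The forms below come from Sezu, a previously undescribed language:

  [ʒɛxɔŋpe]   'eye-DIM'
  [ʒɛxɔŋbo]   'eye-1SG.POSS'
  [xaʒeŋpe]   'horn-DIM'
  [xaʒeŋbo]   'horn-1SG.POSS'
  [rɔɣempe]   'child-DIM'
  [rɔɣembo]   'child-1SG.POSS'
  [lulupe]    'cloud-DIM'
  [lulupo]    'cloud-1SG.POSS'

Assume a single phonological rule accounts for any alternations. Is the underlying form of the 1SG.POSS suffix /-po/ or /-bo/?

/-bo/

The 1SG.POSS morpheme has two allomorphs, [-bo] and [-po].
The DIM suffix, which begins with [p], is invariant after every stem; so [p] is not altered by any rule here.
So the underlying form is /-bo/, and voiced stops become voiceless after a vowel.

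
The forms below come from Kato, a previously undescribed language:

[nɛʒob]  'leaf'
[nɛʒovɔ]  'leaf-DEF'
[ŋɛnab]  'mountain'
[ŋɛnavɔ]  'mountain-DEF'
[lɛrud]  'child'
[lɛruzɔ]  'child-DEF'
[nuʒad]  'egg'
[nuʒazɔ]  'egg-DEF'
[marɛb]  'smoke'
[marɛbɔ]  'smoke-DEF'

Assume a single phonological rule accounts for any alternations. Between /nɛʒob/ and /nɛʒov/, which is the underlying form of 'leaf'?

In [nɛʒob] and [nɛʒovɔ] the final segment of 'leaf' alternates: [b] ~ [v].
Compare 'smoke', with invariant [b] in [marɛb] and [marɛbɔ]: an analysis with underlying /b/ and a rule producing [v] before the DEF suffix would wrongly predict alternation here too.
The alternation reflects word-final hardening: voiced fricatives become stops word-finally. /v/ is underlying.

/nɛʒov/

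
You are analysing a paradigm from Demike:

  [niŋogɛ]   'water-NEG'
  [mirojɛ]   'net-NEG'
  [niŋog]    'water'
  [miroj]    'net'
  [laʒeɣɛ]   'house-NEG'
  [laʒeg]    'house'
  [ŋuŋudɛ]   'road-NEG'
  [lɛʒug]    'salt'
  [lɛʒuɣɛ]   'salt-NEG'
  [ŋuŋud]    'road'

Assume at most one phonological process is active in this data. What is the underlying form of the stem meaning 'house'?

/laʒeɣ/

The root 'house' surfaces as [laʒeg] and [laʒeɣɛ], with a stem-final [g] ~ [ɣ] alternation.
If /g/ were underlying and a rule turned it into [ɣ] before the NEG suffix, 'water' would also alternate; but it has [g] in both [niŋog] and [niŋogɛ].
Therefore /ɣ/ is basic and [g] is derived by word-final hardening (voiced fricatives become stops word-finally).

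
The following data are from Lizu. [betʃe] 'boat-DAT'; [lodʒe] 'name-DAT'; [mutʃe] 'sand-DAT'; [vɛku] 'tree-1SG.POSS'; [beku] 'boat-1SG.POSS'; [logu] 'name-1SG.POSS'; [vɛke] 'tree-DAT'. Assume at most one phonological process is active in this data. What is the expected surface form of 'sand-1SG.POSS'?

In [betʃe] and [beku] the final segment of 'boat' alternates: [tʃ] ~ [k].
Compare 'tree', with invariant [k] in [vɛke] and [vɛku]: an analysis with underlying /k/ and a rule producing [tʃ] before the DAT suffix would wrongly predict alternation here too.
Therefore /tʃ/ is basic and [k] is derived by depalatalization (palato-alveolar /tʃ/ and /dʒ/ become [k] and [g] when no front vowel follows).
The one attested form of 'sand', [mutʃe], shows underlying /mutʃ/. Applying the same rule when no front vowel follows gives [muku].

[muku]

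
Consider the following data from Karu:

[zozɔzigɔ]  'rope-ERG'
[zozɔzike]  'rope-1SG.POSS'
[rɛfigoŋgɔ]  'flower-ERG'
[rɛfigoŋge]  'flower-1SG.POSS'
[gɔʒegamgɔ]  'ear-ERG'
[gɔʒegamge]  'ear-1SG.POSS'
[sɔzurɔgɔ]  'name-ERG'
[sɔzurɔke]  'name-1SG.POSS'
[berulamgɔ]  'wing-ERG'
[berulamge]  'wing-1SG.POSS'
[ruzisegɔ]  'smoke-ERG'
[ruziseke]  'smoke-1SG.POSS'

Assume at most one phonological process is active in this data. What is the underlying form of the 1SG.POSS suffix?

/-ke/

The 1SG.POSS suffix surfaces as [-ge] and [-ke], depending on the final segment of the stem.
By contrast the ERG suffix keeps its initial [g] throughout — that segment must be underlying.
The 1SG.POSS suffix is therefore /-ke/ underlyingly, with post-nasal voicing: voiceless stops become voiced after a nasal.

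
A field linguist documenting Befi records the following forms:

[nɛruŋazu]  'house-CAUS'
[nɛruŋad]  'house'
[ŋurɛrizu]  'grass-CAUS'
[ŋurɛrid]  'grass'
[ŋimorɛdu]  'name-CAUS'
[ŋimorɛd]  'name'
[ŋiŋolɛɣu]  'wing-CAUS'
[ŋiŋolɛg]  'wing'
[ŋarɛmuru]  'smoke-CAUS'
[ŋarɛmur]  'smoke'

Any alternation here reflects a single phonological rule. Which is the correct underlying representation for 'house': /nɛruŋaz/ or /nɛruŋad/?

'house' shows [z] ~ [d] at the end of the stem ([nɛruŋazu] vs [nɛruŋad]).
The stem 'name' ([ŋimorɛdu], [ŋimorɛd]) shows [d] unchanged in both environments, so [d] cannot be basic with [z] derived before the CAUS suffix.
The underlying segment must be /z/; voiced fricatives become stops word-finally, yielding [d] there.

/nɛruŋaz/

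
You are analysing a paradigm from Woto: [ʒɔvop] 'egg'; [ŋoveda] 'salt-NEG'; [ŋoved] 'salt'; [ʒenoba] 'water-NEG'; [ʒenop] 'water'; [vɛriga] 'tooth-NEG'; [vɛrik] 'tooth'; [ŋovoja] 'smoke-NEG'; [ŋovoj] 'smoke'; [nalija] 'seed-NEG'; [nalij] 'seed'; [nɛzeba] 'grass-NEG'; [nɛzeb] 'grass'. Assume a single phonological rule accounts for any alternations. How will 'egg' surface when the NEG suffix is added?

[ʒɔvoba]

'water' shows [b] ~ [p] at the end of the stem ([ʒenoba] vs [ʒenop]).
Compare 'grass', with invariant [b] in [nɛzeba] and [nɛzeb]: an analysis with underlying /b/ and a rule producing [p] in isolation would wrongly predict alternation here too.
Therefore /p/ is basic and [b] is derived by intervocalic voicing (voiceless stops become voiced between vowels).
The one attested form of 'egg', [ʒɔvop], shows underlying /ʒɔvop/. Applying the same rule between vowels gives [ʒɔvoba].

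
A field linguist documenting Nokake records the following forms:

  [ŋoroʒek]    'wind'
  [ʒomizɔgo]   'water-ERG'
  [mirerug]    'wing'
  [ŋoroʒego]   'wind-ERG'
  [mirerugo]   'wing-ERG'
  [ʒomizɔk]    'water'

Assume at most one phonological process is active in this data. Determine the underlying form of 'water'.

/ʒomizɔk/

'water' shows [g] ~ [k] at the end of the stem ([ʒomizɔgo] vs [ʒomizɔk]).
The stem 'wing' ([mirerugo], [mirerug]) shows [g] unchanged in both environments, so [g] cannot be basic with [k] derived in isolation.
So /k/ is underlying, and a rule of intervocalic voicing — voiceless stops become voiced between vowels — gives [g].
The underlying form of 'water' is therefore /ʒomizɔk/.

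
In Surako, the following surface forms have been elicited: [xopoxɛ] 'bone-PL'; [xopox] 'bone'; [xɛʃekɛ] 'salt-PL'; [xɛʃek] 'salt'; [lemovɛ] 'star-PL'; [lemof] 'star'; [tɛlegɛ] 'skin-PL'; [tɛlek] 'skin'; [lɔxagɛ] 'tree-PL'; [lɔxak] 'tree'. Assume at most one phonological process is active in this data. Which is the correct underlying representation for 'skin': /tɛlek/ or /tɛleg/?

/tɛleg/

The root 'skin' surfaces as [tɛlegɛ] and [tɛlek], with a stem-final [g] ~ [k] alternation.
If /k/ were underlying and a rule turned it into [g] before the PL suffix, 'salt' would also alternate; but it has [k] in both [xɛʃekɛ] and [xɛʃek].
Therefore /g/ is basic and [k] is derived by word-final obstruent devoicing (voiced obstruents become voiceless word-finally).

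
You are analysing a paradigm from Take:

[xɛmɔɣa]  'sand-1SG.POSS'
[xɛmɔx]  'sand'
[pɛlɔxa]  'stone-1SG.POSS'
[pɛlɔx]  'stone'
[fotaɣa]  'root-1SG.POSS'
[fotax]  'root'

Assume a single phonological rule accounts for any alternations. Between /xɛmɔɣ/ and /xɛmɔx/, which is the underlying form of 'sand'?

/xɛmɔɣ/

The root 'sand' surfaces as [xɛmɔɣa] and [xɛmɔx], with a stem-final [ɣ] ~ [x] alternation.
But 'stone' keeps [x] in both environments ([pɛlɔxa], [pɛlɔx]), so there is no rule changing /x/ to [ɣ] before the 1SG.POSS suffix.
So /ɣ/ is underlying, and a rule of word-final obstruent devoicing — voiced obstruents become voiceless word-finally — gives [x].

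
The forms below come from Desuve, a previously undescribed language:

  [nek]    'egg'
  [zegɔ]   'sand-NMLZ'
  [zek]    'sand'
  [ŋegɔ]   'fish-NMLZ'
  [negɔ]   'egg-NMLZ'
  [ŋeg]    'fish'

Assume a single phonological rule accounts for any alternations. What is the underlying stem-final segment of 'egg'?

/k/

The stem for 'egg' ends in [g] in [negɔ] but [k] in [nek].
The stem 'fish' ([ŋegɔ], [ŋeg]) shows [g] unchanged in both environments, so [g] cannot be basic with [k] derived in isolation.
Therefore /k/ is basic and [g] is derived by intervocalic voicing (voiceless stops become voiced between vowels).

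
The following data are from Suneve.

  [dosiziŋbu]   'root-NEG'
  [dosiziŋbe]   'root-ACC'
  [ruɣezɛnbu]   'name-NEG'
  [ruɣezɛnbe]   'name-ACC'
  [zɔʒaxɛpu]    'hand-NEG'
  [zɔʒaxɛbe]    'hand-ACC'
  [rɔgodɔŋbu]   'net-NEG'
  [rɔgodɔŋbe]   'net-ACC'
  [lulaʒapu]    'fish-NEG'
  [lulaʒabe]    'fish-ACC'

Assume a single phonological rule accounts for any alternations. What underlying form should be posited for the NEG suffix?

The NEG suffix surfaces as [-bu] and [-pu], depending on the final segment of the stem.
The ACC suffix, which begins with [b], is invariant after every stem; so [b] is not altered by any rule here.
So the underlying form is /-pu/, and voiceless stops become voiced after a nasal.

/-pu/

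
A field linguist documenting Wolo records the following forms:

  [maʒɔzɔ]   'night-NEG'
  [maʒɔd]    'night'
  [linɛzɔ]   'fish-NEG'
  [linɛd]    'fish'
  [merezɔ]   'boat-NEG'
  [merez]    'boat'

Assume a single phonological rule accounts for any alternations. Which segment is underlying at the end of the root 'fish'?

/d/

The stem for 'fish' ends in [z] in [linɛzɔ] but [d] in [linɛd].
The stem 'boat' ([merezɔ], [merez]) shows [z] unchanged in both environments, so [z] cannot be basic with [d] derived in isolation.
The alternation reflects intervocalic spirantization: voiced stops become fricatives between vowels. /d/ is underlying.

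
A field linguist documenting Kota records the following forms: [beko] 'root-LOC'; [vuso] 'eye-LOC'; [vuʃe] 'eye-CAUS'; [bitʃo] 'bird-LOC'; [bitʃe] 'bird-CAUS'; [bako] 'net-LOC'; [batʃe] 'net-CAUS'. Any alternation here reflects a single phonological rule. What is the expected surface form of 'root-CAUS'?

The stem for 'net' ends in [k] in [bako] but [tʃ] in [batʃe].
But 'bird' keeps [tʃ] in both environments ([bitʃo], [bitʃe]), so there is no rule changing /tʃ/ to [k] before the LOC suffix.
The underlying segment must be /k/; /k/ and /s/ become palato-alveolar [tʃ] and [ʃ] before a front vowel, yielding [tʃ] there.
The one attested form of 'root', [beko], shows underlying /bek/. Applying the same rule before a front vowel gives [betʃe].

[betʃe]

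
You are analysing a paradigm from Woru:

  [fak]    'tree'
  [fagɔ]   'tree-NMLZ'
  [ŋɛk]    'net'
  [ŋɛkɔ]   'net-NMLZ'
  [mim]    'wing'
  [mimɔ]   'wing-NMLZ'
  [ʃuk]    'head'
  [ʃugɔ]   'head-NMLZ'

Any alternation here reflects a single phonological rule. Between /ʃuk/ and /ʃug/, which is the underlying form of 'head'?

/ʃug/

In [ʃuk] and [ʃugɔ] the final segment of 'head' alternates: [k] ~ [g].
If /k/ were underlying and a rule turned it into [g] before the NMLZ suffix, 'net' would also alternate; but it has [k] in both [ŋɛk] and [ŋɛkɔ].
The alternation reflects word-final obstruent devoicing: voiced obstruents become voiceless word-finally. /g/ is underlying.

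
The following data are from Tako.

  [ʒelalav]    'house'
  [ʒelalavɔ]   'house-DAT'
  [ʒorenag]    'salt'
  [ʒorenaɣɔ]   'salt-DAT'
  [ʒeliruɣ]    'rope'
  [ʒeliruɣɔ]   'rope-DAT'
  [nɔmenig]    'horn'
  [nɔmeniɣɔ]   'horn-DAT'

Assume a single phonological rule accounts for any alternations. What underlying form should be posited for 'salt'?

The root 'salt' surfaces as [ʒorenag] and [ʒorenaɣɔ], with a stem-final [g] ~ [ɣ] alternation.
Compare 'rope', with invariant [ɣ] in [ʒeliruɣ] and [ʒeliruɣɔ]: an analysis with underlying /ɣ/ and a rule producing [g] in isolation would wrongly predict alternation here too.
The underlying segment must be /g/; voiced stops become fricatives between vowels, yielding [ɣ] there.

/ʒorenag/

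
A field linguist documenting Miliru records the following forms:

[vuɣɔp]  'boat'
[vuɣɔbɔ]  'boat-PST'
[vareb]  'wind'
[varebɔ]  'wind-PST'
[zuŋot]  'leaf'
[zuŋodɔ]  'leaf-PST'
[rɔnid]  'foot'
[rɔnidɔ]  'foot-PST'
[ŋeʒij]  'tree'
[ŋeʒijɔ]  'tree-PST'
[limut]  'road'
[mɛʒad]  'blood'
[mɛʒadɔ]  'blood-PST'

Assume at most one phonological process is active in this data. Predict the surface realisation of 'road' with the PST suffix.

The root 'leaf' surfaces as [zuŋot] and [zuŋodɔ], with a stem-final [t] ~ [d] alternation.
The stem 'foot' ([rɔnid], [rɔnidɔ]) shows [d] unchanged in both environments, so [d] cannot be basic with [t] derived in isolation.
The underlying segment must be /t/; voiceless stops become voiced between vowels, yielding [d] there.
The one attested form of 'road', [limut], shows underlying /limut/. Applying the same rule between vowels gives [limudɔ].

[limudɔ]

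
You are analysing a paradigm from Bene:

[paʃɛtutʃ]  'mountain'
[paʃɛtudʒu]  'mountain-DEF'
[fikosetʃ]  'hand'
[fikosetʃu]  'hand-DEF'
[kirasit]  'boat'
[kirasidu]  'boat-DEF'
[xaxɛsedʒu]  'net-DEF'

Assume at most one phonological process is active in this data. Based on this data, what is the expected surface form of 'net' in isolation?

The root 'mountain' surfaces as [paʃɛtutʃ] and [paʃɛtudʒu], with a stem-final [tʃ] ~ [dʒ] alternation.
The stem 'hand' ([fikosetʃ], [fikosetʃu]) shows [tʃ] unchanged in both environments, so [tʃ] cannot be basic with [dʒ] derived before the DEF suffix.
Therefore /dʒ/ is basic and [tʃ] is derived by word-final obstruent devoicing (voiced obstruents become voiceless word-finally).
The one attested form of 'net', [xaxɛsedʒu], shows underlying /xaxɛsedʒ/. Applying the same rule word-finally gives [xaxɛsetʃ].

[xaxɛsetʃ]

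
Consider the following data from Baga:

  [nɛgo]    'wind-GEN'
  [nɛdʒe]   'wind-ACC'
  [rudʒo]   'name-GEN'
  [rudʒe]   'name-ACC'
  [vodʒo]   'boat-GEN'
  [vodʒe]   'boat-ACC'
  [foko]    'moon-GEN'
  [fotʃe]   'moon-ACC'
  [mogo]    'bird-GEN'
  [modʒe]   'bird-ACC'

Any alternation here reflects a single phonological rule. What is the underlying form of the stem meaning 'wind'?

/nɛg/

'wind' shows [g] ~ [dʒ] at the end of the stem ([nɛgo] vs [nɛdʒe]).
But 'boat' keeps [dʒ] in both environments ([vodʒo], [vodʒe]), so there is no rule changing /dʒ/ to [g] before the GEN suffix.
Therefore /g/ is basic and [dʒ] is derived by palatalization before a front vowel (/k/ and /g/ become palato-alveolar [tʃ] and [dʒ] before a front vowel).
The underlying form of 'wind' is therefore /nɛg/.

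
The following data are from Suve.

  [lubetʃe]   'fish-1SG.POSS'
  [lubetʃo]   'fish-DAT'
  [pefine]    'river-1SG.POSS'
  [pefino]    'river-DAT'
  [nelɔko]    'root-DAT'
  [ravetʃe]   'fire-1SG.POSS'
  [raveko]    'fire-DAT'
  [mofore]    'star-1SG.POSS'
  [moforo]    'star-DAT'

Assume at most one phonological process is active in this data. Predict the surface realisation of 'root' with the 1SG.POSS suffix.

[nelɔtʃe]

'fire' shows [tʃ] ~ [k] at the end of the stem ([ravetʃe] vs [raveko]).
Compare 'fish', with invariant [tʃ] in [lubetʃe] and [lubetʃo]: an analysis with underlying /tʃ/ and a rule producing [k] before the DAT suffix would wrongly predict alternation here too.
So /k/ is underlying, and a rule of palatalization before a front vowel — /k/ becomes palato-alveolar [tʃ] before a front vowel — gives [tʃ].
The one attested form of 'root', [nelɔko], shows underlying /nelɔk/. Applying the same rule before a front vowel gives [nelɔtʃe].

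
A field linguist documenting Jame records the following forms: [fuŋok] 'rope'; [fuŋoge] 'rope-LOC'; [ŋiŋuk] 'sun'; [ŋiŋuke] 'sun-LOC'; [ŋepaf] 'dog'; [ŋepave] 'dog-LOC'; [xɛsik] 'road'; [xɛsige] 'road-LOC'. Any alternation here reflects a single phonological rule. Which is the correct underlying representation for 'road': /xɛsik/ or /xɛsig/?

The stem for 'road' ends in [k] in [xɛsik] but [g] in [xɛsige].
The stem 'sun' ([ŋiŋuk], [ŋiŋuke]) shows [k] unchanged in both environments, so [k] cannot be basic with [g] derived before the LOC suffix.
The alternation reflects word-final obstruent devoicing: voiced obstruents become voiceless word-finally. /g/ is underlying.

/xɛsig/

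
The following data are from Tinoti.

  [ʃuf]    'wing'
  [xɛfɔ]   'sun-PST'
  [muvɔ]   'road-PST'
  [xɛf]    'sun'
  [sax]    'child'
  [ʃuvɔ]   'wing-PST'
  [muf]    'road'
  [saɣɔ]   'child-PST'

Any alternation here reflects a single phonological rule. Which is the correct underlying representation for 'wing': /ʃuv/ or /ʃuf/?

/ʃuv/

'wing' shows [v] ~ [f] at the end of the stem ([ʃuvɔ] vs [ʃuf]).
If /f/ were underlying and a rule turned it into [v] before the PST suffix, 'sun' would also alternate; but it has [f] in both [xɛfɔ] and [xɛf].
The underlying segment must be /v/; voiced obstruents become voiceless word-finally, yielding [f] there.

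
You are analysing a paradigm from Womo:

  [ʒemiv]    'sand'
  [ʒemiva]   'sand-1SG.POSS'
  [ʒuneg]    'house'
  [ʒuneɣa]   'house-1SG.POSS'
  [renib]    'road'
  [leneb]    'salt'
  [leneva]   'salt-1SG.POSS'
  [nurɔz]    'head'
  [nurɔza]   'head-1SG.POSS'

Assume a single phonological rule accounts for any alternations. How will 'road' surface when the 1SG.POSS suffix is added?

[reniva]

'salt' shows [b] ~ [v] at the end of the stem ([leneb] vs [leneva]).
If /v/ were underlying and a rule turned it into [b] in isolation, 'sand' would also alternate; but it has [v] in both [ʒemiv] and [ʒemiva].
The underlying segment must be /b/; voiced stops become fricatives between vowels, yielding [v] there.
The one attested form of 'road', [renib], shows underlying /renib/. Applying the same rule between vowels gives [reniva].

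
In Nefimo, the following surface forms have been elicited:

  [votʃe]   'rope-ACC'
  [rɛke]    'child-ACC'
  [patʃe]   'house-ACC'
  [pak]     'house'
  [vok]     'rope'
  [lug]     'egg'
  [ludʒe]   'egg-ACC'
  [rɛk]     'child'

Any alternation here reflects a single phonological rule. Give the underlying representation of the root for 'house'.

/patʃ/

'house' shows [k] ~ [tʃ] at the end of the stem ([pak] vs [patʃe]).
Compare 'child', with invariant [k] in [rɛk] and [rɛke]: an analysis with underlying /k/ and a rule producing [tʃ] before the ACC suffix would wrongly predict alternation here too.
The alternation reflects depalatalization: palato-alveolar /tʃ/ and /dʒ/ become [k] and [g] when no front vowel follows. /tʃ/ is underlying.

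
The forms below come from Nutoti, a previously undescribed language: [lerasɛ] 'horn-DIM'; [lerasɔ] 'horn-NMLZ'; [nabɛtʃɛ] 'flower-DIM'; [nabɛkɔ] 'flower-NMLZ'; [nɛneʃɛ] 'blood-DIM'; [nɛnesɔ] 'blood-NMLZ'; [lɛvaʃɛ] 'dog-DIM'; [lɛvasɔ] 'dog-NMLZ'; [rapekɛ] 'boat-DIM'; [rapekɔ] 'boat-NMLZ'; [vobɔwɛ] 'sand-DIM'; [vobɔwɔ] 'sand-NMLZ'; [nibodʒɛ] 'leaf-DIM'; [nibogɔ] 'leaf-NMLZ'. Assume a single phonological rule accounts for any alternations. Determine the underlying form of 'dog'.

The root 'dog' surfaces as [lɛvaʃɛ] and [lɛvasɔ], with a stem-final [ʃ] ~ [s] alternation.
If /s/ were underlying and a rule turned it into [ʃ] before the DIM suffix, 'horn' would also alternate; but it has [s] in both [lerasɛ] and [lerasɔ].
The underlying segment must be /ʃ/; palato-alveolar /tʃ/, /dʒ/ and /ʃ/ become [k], [g] and [s] when no front vowel follows, yielding [s] there.
Hence 'dog' is /lɛvaʃ/ underlyingly.

/lɛvaʃ/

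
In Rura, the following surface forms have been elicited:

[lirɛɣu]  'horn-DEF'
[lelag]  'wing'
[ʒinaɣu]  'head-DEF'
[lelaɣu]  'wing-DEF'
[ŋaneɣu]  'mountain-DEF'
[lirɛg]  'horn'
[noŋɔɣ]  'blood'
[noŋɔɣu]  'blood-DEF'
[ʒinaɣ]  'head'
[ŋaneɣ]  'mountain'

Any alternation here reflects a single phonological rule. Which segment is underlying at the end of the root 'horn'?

/g/

The stem for 'horn' ends in [g] in [lirɛg] but [ɣ] in [lirɛɣu].
The stem 'mountain' ([ŋaneɣ], [ŋaneɣu]) shows [ɣ] unchanged in both environments, so [ɣ] cannot be basic with [g] derived in isolation.
The underlying segment must be /g/; voiced stops become fricatives between vowels, yielding [ɣ] there.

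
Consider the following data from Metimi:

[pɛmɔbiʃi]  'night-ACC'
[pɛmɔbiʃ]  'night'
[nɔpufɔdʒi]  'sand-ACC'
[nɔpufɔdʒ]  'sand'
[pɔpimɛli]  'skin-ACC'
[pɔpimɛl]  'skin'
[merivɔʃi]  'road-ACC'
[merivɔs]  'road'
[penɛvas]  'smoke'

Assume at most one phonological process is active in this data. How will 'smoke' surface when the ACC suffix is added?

The root 'road' surfaces as [merivɔʃi] and [merivɔs], with a stem-final [ʃ] ~ [s] alternation.
If /ʃ/ were underlying and a rule turned it into [s] in isolation, 'night' would also alternate; but it has [ʃ] in both [pɛmɔbiʃi] and [pɛmɔbiʃ].
Therefore /s/ is basic and [ʃ] is derived by palatalization before a front vowel (/s/ becomes palato-alveolar [ʃ] before a front vowel).
The one attested form of 'smoke', [penɛvas], shows underlying /penɛvas/. Applying the same rule before a front vowel gives [penɛvaʃi].

[penɛvaʃi]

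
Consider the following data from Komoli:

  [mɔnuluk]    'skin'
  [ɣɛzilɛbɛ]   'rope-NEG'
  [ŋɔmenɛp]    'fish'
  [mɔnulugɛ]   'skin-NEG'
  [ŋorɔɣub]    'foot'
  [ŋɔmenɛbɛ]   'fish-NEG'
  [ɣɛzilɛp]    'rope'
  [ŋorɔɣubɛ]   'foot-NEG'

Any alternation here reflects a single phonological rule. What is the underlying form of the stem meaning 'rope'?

/ɣɛzilɛp/

In [ɣɛzilɛbɛ] and [ɣɛzilɛp] the final segment of 'rope' alternates: [b] ~ [p].
But 'foot' keeps [b] in both environments ([ŋorɔɣubɛ], [ŋorɔɣub]), so there is no rule changing /b/ to [p] in isolation.
The alternation reflects intervocalic voicing: voiceless stops become voiced between vowels. /p/ is underlying.
Hence 'rope' is /ɣɛzilɛp/ underlyingly.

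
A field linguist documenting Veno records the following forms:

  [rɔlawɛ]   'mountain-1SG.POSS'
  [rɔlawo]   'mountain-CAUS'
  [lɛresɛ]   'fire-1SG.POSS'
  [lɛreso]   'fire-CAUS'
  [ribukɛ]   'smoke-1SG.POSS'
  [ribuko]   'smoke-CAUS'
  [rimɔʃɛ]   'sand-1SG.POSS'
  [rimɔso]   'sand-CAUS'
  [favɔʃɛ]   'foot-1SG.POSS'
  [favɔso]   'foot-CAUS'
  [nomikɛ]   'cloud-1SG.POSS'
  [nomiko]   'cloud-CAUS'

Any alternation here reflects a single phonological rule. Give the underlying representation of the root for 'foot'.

The stem for 'foot' ends in [ʃ] in [favɔʃɛ] but [s] in [favɔso].
If /s/ were underlying and a rule turned it into [ʃ] before the 1SG.POSS suffix, 'fire' would also alternate; but it has [s] in both [lɛresɛ] and [lɛreso].
So /ʃ/ is underlying, and a rule of depalatalization — palato-alveolar /ʃ/ becomes [s] when no front vowel follows — gives [s].

/favɔʃ/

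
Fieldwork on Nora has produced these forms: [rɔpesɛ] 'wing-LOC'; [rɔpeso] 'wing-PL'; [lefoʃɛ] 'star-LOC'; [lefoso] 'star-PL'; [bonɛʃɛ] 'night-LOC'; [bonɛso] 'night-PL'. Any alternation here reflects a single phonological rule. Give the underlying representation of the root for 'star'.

In [lefoʃɛ] and [lefoso] the final segment of 'star' alternates: [ʃ] ~ [s].
Compare 'wing', with invariant [s] in [rɔpesɛ] and [rɔpeso]: an analysis with underlying /s/ and a rule producing [ʃ] before the LOC suffix would wrongly predict alternation here too.
So /ʃ/ is underlying, and a rule of depalatalization — palato-alveolar /ʃ/ becomes [s] when no front vowel follows — gives [s].

/lefoʃ/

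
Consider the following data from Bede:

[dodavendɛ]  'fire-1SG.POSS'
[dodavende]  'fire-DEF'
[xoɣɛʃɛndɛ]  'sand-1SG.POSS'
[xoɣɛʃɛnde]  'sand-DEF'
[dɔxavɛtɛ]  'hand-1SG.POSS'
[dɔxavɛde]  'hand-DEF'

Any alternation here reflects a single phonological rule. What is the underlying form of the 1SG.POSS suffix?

/-tɛ/

The 1SG.POSS morpheme has two allomorphs, [-dɛ] and [-tɛ].
The DEF suffix, which begins with [d], is invariant after every stem; so [d] is not altered by any rule here.
The 1SG.POSS suffix is therefore /-tɛ/ underlyingly, with post-nasal voicing: voiceless stops become voiced after a nasal.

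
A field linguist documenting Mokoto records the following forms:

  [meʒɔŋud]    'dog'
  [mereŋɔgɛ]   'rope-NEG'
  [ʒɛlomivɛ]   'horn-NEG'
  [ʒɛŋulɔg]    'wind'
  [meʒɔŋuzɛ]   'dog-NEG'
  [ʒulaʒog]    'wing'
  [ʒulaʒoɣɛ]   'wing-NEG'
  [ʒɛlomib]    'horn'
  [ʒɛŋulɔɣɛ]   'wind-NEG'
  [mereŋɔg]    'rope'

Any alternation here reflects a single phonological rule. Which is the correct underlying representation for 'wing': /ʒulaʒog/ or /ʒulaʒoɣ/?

In [ʒulaʒog] and [ʒulaʒoɣɛ] the final segment of 'wing' alternates: [g] ~ [ɣ].
If /g/ were underlying and a rule turned it into [ɣ] before the NEG suffix, 'rope' would also alternate; but it has [g] in both [mereŋɔg] and [mereŋɔgɛ].
Therefore /ɣ/ is basic and [g] is derived by word-final hardening (voiced fricatives become stops word-finally).

/ʒulaʒoɣ/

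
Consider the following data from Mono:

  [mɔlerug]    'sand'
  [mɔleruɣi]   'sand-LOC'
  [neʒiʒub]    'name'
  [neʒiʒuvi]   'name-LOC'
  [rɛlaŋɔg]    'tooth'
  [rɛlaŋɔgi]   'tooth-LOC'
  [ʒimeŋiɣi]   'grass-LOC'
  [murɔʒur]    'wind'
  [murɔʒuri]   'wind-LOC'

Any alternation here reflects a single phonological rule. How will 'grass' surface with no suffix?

[ʒimeŋig]

In [mɔlerug] and [mɔleruɣi] the final segment of 'sand' alternates: [g] ~ [ɣ].
If /g/ were underlying and a rule turned it into [ɣ] before the LOC suffix, 'tooth' would also alternate; but it has [g] in both [rɛlaŋɔg] and [rɛlaŋɔgi].
Therefore /ɣ/ is basic and [g] is derived by word-final hardening (voiced fricatives become stops word-finally).
From [ʒimeŋiɣi] the stem 'grass' is /ʒimeŋiɣ/; word-finally this yields [ʒimeŋig].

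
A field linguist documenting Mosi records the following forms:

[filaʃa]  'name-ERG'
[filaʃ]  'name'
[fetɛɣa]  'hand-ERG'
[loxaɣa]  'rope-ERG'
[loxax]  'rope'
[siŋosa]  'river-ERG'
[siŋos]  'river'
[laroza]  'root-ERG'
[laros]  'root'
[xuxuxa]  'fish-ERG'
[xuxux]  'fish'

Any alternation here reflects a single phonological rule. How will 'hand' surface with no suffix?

[fetɛx]

The stem for 'rope' ends in [ɣ] in [loxaɣa] but [x] in [loxax].
But 'fish' keeps [x] in both environments ([xuxuxa], [xuxux]), so there is no rule changing /x/ to [ɣ] before the ERG suffix.
Therefore /ɣ/ is basic and [x] is derived by word-final obstruent devoicing (voiced obstruents become voiceless word-finally).
The one attested form of 'hand', [fetɛɣa], shows underlying /fetɛɣ/. Applying the same rule word-finally gives [fetɛx].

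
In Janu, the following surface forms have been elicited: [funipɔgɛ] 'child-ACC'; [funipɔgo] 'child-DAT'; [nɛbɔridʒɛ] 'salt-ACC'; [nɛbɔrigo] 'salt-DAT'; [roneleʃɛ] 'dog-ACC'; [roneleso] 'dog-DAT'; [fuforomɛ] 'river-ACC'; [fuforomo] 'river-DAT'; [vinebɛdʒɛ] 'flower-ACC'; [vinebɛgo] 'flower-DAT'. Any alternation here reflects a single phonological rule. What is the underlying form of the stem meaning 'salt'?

'salt' shows [dʒ] ~ [g] at the end of the stem ([nɛbɔridʒɛ] vs [nɛbɔrigo]).
The stem 'child' ([funipɔgɛ], [funipɔgo]) shows [g] unchanged in both environments, so [g] cannot be basic with [dʒ] derived before the ACC suffix.
Therefore /dʒ/ is basic and [g] is derived by depalatalization (palato-alveolar /dʒ/ and /ʃ/ become [g] and [s] when no front vowel follows).

/nɛbɔridʒ/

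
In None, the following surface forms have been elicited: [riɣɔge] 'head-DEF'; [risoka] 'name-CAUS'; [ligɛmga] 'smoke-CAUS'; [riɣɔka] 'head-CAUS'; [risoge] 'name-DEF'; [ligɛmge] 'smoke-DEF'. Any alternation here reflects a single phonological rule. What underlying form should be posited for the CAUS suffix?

/-ka/

The CAUS morpheme has two allomorphs, [-ga] and [-ka].
The DEF suffix, which begins with [g], is invariant after every stem; so [g] is not altered by any rule here.
The CAUS suffix is therefore /-ka/ underlyingly, with post-nasal voicing: voiceless stops become voiced after a nasal.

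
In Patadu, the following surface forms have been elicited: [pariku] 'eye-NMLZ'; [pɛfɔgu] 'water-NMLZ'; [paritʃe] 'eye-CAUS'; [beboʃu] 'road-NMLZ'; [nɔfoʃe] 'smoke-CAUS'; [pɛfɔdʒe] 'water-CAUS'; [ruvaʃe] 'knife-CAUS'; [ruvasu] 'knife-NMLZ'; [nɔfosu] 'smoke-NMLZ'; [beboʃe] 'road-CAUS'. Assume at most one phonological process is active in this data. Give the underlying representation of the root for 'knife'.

'knife' shows [ʃ] ~ [s] at the end of the stem ([ruvaʃe] vs [ruvasu]).
But 'road' keeps [ʃ] in both environments ([beboʃe], [beboʃu]), so there is no rule changing /ʃ/ to [s] before the NMLZ suffix.
The underlying segment must be /s/; /k/, /g/ and /s/ become palato-alveolar [tʃ], [dʒ] and [ʃ] before a front vowel, yielding [ʃ] there.
Hence 'knife' is /ruvas/ underlyingly.

/ruvas/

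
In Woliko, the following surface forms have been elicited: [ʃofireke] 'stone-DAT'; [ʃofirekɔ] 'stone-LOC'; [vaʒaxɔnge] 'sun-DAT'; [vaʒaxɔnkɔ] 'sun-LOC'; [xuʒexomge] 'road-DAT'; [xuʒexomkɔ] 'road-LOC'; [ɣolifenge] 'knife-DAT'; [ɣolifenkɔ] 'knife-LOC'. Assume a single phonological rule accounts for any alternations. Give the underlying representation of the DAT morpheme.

The DAT morpheme has two allomorphs, [-ge] and [-ke].
The LOC suffix, which begins with [k], is invariant after every stem; so [k] is not altered by any rule here.
So the underlying form is /-ge/, and voiced stops become voiceless after a vowel.

/-ge/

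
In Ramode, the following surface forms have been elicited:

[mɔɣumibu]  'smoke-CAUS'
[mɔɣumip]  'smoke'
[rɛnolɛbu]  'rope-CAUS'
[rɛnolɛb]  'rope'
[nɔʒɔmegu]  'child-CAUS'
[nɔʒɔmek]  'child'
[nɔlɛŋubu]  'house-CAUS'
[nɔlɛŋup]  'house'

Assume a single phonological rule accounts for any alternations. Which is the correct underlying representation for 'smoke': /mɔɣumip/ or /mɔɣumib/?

'smoke' shows [b] ~ [p] at the end of the stem ([mɔɣumibu] vs [mɔɣumip]).
Compare 'rope', with invariant [b] in [rɛnolɛbu] and [rɛnolɛb]: an analysis with underlying /b/ and a rule producing [p] in isolation would wrongly predict alternation here too.
Therefore /p/ is basic and [b] is derived by intervocalic voicing (voiceless stops become voiced between vowels).

/mɔɣumip/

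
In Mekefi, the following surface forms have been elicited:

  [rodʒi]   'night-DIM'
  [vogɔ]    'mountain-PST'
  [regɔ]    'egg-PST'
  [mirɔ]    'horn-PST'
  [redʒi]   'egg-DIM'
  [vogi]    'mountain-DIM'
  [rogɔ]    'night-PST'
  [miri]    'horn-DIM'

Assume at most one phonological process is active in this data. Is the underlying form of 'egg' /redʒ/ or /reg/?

/redʒ/

In [redʒi] and [regɔ] the final segment of 'egg' alternates: [dʒ] ~ [g].
The stem 'mountain' ([vogi], [vogɔ]) shows [g] unchanged in both environments, so [g] cannot be basic with [dʒ] derived before the DIM suffix.
So /dʒ/ is underlying, and a rule of depalatalization — palato-alveolar /dʒ/ becomes [g] when no front vowel follows — gives [g].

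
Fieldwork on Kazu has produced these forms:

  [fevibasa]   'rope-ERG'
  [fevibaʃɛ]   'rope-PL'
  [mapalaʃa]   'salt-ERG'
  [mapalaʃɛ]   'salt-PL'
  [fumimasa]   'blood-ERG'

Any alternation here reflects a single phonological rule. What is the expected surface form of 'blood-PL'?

In [fevibasa] and [fevibaʃɛ] the final segment of 'rope' alternates: [s] ~ [ʃ].
If /ʃ/ were underlying and a rule turned it into [s] before the ERG suffix, 'salt' would also alternate; but it has [ʃ] in both [mapalaʃa] and [mapalaʃɛ].
So /s/ is underlying, and a rule of palatalization before a front vowel — /s/ becomes palato-alveolar [ʃ] before a front vowel — gives [ʃ].
From [fumimasa] the stem 'blood' is /fumimas/; before a front vowel this yields [fumimaʃɛ].

[fumimaʃɛ]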